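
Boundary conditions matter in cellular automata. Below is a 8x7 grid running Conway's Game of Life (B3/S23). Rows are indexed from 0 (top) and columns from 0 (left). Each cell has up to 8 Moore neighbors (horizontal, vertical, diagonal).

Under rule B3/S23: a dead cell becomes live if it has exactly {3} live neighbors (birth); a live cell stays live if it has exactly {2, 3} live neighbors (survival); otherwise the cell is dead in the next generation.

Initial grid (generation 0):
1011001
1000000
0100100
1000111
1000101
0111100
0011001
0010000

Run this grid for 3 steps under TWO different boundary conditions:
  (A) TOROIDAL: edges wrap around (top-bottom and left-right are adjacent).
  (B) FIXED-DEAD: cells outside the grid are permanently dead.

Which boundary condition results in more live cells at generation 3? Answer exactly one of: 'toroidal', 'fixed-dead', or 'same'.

Under TOROIDAL boundary, generation 3:
0111000
0010001
1010001
0000001
1100011
1111010
0010000
1101010
Population = 23

Under FIXED-DEAD boundary, generation 3:
0111000
0011100
0010010
0000000
0110010
0100010
0010100
0001000
Population = 16

Comparison: toroidal=23, fixed-dead=16 -> toroidal

Answer: toroidal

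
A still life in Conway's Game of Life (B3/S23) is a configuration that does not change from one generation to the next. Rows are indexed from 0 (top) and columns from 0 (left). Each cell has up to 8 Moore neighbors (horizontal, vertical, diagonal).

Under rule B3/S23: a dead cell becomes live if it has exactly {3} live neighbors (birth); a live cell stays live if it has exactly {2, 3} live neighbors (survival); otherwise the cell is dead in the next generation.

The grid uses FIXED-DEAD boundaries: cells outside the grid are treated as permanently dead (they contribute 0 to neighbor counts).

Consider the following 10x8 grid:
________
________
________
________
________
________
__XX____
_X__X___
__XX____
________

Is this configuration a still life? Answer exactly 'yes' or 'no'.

Answer: yes

Derivation:
Compute generation 1 and compare to generation 0 (given above):
Generation 1:
________
________
________
________
________
________
__XX____
_X__X___
__XX____
________
The grids are IDENTICAL -> still life.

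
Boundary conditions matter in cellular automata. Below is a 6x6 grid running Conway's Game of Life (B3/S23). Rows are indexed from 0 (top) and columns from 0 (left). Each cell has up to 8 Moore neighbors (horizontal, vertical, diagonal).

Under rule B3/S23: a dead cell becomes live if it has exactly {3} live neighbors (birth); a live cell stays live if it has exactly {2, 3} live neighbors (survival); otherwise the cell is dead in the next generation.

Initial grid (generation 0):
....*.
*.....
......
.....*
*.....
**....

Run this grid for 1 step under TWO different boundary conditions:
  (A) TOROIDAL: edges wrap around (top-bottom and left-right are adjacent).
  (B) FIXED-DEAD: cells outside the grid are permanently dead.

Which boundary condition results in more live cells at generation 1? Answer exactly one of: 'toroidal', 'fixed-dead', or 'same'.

Answer: toroidal

Derivation:
Under TOROIDAL boundary, generation 1:
**...*
......
......
......
**...*
**...*
Population = 9

Under FIXED-DEAD boundary, generation 1:
......
......
......
......
**....
**....
Population = 4

Comparison: toroidal=9, fixed-dead=4 -> toroidal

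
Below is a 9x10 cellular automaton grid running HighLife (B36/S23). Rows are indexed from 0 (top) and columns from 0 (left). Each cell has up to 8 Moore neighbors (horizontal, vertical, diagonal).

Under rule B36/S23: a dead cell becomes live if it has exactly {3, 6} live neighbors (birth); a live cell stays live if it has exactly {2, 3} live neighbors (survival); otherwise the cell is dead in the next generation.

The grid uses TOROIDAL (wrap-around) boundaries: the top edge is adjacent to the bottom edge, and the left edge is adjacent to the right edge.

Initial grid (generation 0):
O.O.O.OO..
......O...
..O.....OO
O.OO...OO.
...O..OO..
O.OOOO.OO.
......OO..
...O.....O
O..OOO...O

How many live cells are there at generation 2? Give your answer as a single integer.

Answer: 30

Derivation:
Simulating step by step:
Generation 0 (given above): 33 live cells
Generation 1: 46 live cells
OO..O.OO.O
.O.O.OO.OO
.OOO....OO
.OOO..O...
.....O....
..OOOOO.O.
..O..OOO.O
O..O.OO.OO
OOO..OO.OO
Generation 2: 30 live cells
...OOO..O.
..OO.OO...
.....OO.OO
OO.OO.....
.O.....O..
..OO....O.
OOO.O.....
...O...O..
..OO...O..
Population at generation 2: 30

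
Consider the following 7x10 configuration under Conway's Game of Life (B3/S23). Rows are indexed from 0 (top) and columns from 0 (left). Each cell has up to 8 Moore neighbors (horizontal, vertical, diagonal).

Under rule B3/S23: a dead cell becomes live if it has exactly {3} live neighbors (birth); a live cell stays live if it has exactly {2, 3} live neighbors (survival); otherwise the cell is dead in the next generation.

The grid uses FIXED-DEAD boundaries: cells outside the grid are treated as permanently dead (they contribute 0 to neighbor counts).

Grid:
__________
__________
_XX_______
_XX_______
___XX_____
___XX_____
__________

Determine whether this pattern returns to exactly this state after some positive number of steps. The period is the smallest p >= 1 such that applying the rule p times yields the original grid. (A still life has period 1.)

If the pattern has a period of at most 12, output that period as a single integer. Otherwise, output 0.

Answer: 2

Derivation:
Simulating and comparing each generation to the original:
Gen 0 (original, given above): 8 live cells
Gen 1: 6 live cells, differs from original
Gen 2: 8 live cells, MATCHES original -> period = 2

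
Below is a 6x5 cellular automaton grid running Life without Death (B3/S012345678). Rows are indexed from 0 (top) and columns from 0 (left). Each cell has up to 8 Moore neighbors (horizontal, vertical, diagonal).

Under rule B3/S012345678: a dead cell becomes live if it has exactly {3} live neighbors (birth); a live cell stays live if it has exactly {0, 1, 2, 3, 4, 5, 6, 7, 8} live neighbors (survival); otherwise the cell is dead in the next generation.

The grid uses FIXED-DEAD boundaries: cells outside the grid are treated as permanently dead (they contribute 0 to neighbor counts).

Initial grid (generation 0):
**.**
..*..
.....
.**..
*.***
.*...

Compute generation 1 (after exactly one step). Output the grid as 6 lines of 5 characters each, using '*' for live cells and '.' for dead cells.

Answer: *****
.***.
.**..
.**..
*.***
.***.

Derivation:
Simulating step by step:
Generation 0 (given above): 12 live cells
Generation 1: 19 live cells
(generation 1 grid is the final answer)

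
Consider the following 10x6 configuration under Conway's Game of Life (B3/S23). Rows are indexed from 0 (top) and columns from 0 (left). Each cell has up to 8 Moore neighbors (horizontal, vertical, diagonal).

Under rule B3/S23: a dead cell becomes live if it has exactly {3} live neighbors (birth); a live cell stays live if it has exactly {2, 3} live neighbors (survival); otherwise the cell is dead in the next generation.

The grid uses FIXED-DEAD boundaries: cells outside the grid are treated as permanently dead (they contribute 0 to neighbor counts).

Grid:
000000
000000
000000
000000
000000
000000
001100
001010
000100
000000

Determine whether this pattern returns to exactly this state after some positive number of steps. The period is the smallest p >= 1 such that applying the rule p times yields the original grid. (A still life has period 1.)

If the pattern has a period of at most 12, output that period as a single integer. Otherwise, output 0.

Simulating and comparing each generation to the original:
Gen 0 (original, given above): 5 live cells
Gen 1: 5 live cells, MATCHES original -> period = 1

Answer: 1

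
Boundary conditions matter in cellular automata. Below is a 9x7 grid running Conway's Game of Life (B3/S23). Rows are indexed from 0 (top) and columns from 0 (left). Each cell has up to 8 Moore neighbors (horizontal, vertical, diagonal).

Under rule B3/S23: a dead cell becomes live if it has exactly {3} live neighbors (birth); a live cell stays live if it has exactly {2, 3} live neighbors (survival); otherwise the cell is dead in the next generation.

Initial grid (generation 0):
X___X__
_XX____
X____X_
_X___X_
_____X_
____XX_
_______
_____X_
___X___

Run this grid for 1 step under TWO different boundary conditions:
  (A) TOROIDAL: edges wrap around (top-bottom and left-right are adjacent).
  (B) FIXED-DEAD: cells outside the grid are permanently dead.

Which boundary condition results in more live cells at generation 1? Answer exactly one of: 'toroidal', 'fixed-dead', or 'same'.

Answer: toroidal

Derivation:
Under TOROIDAL boundary, generation 1:
_XXX___
XX____X
X_X___X
____XX_
_____XX
____XX_
____XX_
_______
____X__
Population = 18

Under FIXED-DEAD boundary, generation 1:
_X_____
XX_____
X_X____
____XXX
_____XX
____XX_
____XX_
_______
_______
Population = 14

Comparison: toroidal=18, fixed-dead=14 -> toroidal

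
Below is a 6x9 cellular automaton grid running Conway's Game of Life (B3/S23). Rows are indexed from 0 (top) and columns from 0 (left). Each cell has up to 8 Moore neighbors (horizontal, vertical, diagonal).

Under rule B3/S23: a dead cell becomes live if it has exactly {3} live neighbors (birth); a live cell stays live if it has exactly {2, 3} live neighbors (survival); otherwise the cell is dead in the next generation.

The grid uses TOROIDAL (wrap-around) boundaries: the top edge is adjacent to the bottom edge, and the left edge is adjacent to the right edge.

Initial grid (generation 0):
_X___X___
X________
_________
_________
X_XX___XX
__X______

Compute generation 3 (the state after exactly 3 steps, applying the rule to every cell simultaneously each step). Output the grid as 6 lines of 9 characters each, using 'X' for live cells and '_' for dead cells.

Answer: XXX______
_X_______
_________
XXX_____X
_X_X___XX
___X___XX

Derivation:
Simulating step by step:
Generation 0 (given above): 9 live cells
Generation 1: 10 live cells
_X_______
_________
_________
________X
_XXX____X
X_XX____X
Generation 2: 11 live cells
XXX______
_________
_________
X_X______
_X_X___XX
___X____X
Generation 3: 15 live cells
(generation 3 grid is the final answer)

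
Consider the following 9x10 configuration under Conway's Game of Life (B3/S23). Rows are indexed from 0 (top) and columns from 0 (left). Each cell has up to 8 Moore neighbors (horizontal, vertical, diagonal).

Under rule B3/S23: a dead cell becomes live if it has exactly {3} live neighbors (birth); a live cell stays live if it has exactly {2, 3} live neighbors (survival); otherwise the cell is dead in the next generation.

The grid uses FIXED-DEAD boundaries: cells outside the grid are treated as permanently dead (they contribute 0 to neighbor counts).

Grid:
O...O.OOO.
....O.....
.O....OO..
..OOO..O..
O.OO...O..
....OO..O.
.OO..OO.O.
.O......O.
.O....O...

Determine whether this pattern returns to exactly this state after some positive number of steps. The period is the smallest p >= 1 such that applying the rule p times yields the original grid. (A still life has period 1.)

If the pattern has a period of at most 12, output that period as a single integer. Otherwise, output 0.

Simulating and comparing each generation to the original:
Gen 0 (original, given above): 29 live cells
Gen 1: 31 live cells, differs from original
Gen 2: 23 live cells, differs from original
Gen 3: 18 live cells, differs from original
Gen 4: 19 live cells, differs from original
Gen 5: 17 live cells, differs from original
Gen 6: 10 live cells, differs from original
Gen 7: 10 live cells, differs from original
Gen 8: 10 live cells, differs from original
Gen 9: 9 live cells, differs from original
Gen 10: 11 live cells, differs from original
Gen 11: 14 live cells, differs from original
Gen 12: 12 live cells, differs from original
No period found within 12 steps.

Answer: 0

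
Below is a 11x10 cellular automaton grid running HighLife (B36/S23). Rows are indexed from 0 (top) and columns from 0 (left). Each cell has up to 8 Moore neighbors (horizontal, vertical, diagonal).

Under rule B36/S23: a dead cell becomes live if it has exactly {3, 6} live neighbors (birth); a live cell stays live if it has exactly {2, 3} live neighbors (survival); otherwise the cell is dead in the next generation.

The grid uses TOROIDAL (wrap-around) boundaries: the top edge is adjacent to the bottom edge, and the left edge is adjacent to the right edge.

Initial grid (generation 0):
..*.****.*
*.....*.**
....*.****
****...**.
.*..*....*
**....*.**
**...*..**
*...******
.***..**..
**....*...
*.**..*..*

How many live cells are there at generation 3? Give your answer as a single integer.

Answer: 24

Derivation:
Simulating step by step:
Generation 0 (given above): 54 live cells
Generation 1: 36 live cells
..*.*.....
*..***....
..**.**...
.******...
...*......
..*..*.*..
....*..*..
...**.....
..***.....
..*..**..*
..***...**
Generation 2: 26 live cells
.**......*
.*....*...
..........
.*....*...
.*........
...**.*...
....***...
..*..*....
..*.......
.*...*..**
.**.*...**
Generation 3: 24 live cells
...*....**
***.......
..........
..........
..*..*....
...**.*...
......*...
...****...
.**.......
.*.*....**
*..*......
Population at generation 3: 24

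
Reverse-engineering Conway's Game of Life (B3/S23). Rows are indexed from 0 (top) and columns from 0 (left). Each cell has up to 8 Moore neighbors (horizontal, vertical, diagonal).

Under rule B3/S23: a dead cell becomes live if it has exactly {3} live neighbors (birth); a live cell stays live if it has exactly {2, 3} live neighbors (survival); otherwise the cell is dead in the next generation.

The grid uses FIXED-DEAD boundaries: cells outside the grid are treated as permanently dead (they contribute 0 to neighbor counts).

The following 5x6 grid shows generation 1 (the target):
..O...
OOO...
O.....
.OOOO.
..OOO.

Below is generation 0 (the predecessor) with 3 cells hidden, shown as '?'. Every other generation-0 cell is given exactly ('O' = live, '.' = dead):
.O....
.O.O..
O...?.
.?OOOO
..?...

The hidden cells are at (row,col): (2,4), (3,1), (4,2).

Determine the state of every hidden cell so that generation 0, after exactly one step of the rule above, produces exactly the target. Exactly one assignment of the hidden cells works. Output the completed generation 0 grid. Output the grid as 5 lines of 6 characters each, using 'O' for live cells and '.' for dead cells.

Answer: .O....
.O.O..
O.....
.OOOOO
......

Derivation:
Hidden generation-0 cells (in order): (2,4), (3,1), (4,2).
A hidden cell only influences target cells in its own 3x3 neighborhood. Try each of the 2^3 = 8 assignments, step the completed generation 0 forward once under B3/S23, and compare with the target:
  (2,4)=. (3,1)=. (4,2)=. -> step gives (2,0)='.' but target has 'O' -> reject
  (2,4)=. (3,1)=. (4,2)=O -> step gives (2,0)='.' but target has 'O' -> reject
  (2,4)=. (3,1)=O (4,2)=. -> step reproduces the target at every cell -> ACCEPT
  (2,4)=. (3,1)=O (4,2)=O -> step gives (4,1)='O' but target has '.' -> reject
  (2,4)=O (3,1)=. (4,2)=. -> step gives (2,0)='.' but target has 'O' -> reject
  (2,4)=O (3,1)=. (4,2)=O -> step gives (2,0)='.' but target has 'O' -> reject
  (2,4)=O (3,1)=O (4,2)=. -> step gives (2,5)='O' but target has '.' -> reject
  (2,4)=O (3,1)=O (4,2)=O -> step gives (2,5)='O' but target has '.' -> reject
Unique solution: (2,4)=dead, (3,1)=live, (4,2)=dead.
Check: live-neighbor counts of every cell in the completed generation 0:
213110
323010
245442
222221
123332
Applying B3/S23 to generation 0 with these counts gives:
..O...
OOO...
O.....
.OOOO.
..OOO.
which matches the target exactly.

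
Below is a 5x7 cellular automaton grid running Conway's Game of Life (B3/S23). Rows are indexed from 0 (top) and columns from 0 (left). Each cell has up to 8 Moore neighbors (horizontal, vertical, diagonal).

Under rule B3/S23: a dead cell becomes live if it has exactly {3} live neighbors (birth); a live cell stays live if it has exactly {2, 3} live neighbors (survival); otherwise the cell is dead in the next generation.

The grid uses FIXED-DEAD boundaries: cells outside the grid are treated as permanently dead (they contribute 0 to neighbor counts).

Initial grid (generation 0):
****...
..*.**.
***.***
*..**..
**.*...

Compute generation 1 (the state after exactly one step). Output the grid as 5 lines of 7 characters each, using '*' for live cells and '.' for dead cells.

Answer: .****..
......*
*.*...*
.......
*****..

Derivation:
Simulating step by step:
Generation 0 (given above): 19 live cells
Generation 1: 13 live cells
(generation 1 grid is the final answer)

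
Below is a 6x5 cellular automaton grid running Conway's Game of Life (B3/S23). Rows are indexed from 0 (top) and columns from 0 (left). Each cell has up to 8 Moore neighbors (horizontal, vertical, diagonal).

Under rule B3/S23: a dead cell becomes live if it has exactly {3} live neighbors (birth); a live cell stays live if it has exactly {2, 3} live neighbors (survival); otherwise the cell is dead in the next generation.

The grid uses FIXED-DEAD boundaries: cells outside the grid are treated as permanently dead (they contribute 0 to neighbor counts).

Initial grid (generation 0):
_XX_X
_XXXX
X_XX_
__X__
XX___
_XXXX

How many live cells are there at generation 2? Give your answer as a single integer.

Answer: 10

Derivation:
Simulating step by step:
Generation 0 (given above): 17 live cells
Generation 1: 13 live cells
_X__X
X___X
____X
X_XX_
X____
XXXX_
Generation 2: 10 live cells
_____
___XX
_X__X
_X_X_
X____
XXX__
Population at generation 2: 10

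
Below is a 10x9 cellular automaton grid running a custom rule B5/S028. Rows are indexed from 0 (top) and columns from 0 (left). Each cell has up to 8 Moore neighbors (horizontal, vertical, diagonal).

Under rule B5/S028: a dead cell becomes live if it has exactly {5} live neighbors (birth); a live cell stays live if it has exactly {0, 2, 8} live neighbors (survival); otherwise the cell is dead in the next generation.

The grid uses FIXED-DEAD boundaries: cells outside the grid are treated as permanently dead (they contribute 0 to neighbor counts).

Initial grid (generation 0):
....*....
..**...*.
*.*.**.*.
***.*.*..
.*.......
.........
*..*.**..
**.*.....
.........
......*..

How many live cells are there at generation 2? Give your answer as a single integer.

Answer: 7

Derivation:
Simulating step by step:
Generation 0 (given above): 23 live cells
Generation 1: 9 live cells
.........
..*......
*......*.
....*.*..
.........
.........
*........
**.......
.........
......*..
Generation 2: 7 live cells
.........
..*......
*........
....*....
.........
.........
*........
**.......
.........
......*..
Population at generation 2: 7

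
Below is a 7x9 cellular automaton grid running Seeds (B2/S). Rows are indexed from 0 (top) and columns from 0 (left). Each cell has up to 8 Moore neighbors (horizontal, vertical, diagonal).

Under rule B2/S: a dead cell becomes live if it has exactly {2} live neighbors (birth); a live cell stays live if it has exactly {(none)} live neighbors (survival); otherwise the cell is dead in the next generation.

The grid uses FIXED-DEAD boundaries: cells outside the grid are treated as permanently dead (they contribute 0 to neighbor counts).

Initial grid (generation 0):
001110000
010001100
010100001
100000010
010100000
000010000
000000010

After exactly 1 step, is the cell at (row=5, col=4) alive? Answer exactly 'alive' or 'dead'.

Answer: dead

Derivation:
Simulating step by step:
Generation 0 (given above): 15 live cells
Generation 1: 14 live cells
010000100
100000010
000011000
000110001
101010000
001100000
000000000

Cell (5,4) at generation 1: 0 -> dead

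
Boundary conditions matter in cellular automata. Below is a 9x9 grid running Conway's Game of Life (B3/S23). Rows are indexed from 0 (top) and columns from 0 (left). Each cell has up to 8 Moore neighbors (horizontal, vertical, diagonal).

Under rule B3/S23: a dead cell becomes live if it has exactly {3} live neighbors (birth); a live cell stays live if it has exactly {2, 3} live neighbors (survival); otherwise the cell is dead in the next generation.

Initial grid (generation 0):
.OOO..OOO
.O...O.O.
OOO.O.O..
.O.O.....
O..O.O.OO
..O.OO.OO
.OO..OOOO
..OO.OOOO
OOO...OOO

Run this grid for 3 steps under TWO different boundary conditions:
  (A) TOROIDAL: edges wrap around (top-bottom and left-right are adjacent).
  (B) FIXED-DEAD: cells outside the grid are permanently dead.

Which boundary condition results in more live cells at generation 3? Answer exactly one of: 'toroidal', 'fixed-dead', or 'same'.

Under TOROIDAL boundary, generation 3:
....O....
....O....
..O.....O
OO.O...O.
...OO.OO.
O...O...O
.OO.O....
..OOO....
...O.O...
Population = 23

Under FIXED-DEAD boundary, generation 3:
......OOO
..O...O.O
...O.....
..OO...OO
...OO..OO
.O..O....
O...O....
O...O....
.OOOO....
Population = 25

Comparison: toroidal=23, fixed-dead=25 -> fixed-dead

Answer: fixed-dead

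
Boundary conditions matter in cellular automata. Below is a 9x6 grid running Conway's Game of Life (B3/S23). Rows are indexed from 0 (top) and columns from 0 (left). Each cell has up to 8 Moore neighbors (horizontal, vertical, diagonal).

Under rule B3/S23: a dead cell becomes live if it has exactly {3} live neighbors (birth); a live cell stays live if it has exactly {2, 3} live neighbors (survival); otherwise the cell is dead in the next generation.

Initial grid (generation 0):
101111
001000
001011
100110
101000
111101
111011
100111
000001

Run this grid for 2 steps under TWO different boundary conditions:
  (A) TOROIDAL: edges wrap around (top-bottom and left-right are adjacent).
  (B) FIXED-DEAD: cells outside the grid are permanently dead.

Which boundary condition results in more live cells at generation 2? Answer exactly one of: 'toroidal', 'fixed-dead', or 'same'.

Answer: fixed-dead

Derivation:
Under TOROIDAL boundary, generation 2:
000011
000000
001010
101010
000000
000000
000000
011100
000001
Population = 11

Under FIXED-DEAD boundary, generation 2:
011100
000001
011011
001011
000011
000000
000000
000000
000000
Population = 13

Comparison: toroidal=11, fixed-dead=13 -> fixed-dead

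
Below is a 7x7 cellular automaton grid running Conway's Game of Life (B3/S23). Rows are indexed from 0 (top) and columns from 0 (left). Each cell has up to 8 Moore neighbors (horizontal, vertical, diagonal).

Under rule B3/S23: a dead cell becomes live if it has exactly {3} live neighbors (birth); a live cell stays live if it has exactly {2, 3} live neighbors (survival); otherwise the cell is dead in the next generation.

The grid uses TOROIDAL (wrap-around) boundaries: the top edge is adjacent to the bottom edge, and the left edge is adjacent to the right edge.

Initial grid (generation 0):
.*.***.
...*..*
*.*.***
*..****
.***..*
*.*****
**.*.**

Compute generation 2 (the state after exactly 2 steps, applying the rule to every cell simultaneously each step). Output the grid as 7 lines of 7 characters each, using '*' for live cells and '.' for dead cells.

Answer: ..*....
**.....
.**....
.......
.......
.......
.......

Derivation:
Simulating step by step:
Generation 0 (given above): 31 live cells
Generation 1: 5 live cells
.*.*...
.*.....
.**....
.......
.......
.......
.......
Generation 2: 5 live cells
(generation 2 grid is the final answer)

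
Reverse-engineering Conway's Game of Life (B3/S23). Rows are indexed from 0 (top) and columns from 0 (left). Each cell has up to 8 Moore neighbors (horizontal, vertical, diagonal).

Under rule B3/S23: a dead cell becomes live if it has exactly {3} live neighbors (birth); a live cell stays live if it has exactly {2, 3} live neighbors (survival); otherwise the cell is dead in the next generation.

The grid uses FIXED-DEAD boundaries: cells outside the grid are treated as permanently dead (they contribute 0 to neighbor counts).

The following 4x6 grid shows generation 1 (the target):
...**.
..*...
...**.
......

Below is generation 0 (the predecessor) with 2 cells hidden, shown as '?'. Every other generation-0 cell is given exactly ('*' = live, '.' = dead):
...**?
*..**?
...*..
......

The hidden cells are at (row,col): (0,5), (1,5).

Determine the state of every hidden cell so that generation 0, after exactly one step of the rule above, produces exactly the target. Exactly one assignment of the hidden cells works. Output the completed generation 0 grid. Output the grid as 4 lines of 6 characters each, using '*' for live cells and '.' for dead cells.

Hidden generation-0 cells (in order): (0,5), (1,5).
A hidden cell only influences target cells in its own 3x3 neighborhood. Try each of the 2^2 = 4 assignments, step the completed generation 0 forward once under B3/S23, and compare with the target:
  (0,5)=. (1,5)=. -> step reproduces the target at every cell -> ACCEPT
  (0,5)=. (1,5)=* -> step gives (0,4)='.' but target has '*' -> reject
  (0,5)=* (1,5)=. -> step gives (0,4)='.' but target has '*' -> reject
  (0,5)=* (1,5)=* -> step gives (0,4)='.' but target has '*' -> reject
Unique solution: (0,5)=dead, (1,5)=dead.
Check: live-neighbor counts of every cell in the completed generation 0:
112332
013442
112231
001110
Applying B3/S23 to generation 0 with these counts gives:
...**.
..*...
...**.
......
which matches the target exactly.

Answer: ...**.
*..**.
...*..
......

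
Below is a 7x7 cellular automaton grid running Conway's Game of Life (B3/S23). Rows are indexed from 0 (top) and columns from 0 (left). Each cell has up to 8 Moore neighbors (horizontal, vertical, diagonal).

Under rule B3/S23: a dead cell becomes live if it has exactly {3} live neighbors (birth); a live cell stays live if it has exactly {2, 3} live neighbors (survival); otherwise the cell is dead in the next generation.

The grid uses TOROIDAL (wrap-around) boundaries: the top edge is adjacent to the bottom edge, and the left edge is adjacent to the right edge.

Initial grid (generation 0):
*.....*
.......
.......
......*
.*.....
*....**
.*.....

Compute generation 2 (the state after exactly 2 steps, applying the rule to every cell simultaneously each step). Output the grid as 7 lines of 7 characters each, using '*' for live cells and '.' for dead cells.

Simulating step by step:
Generation 0 (given above): 8 live cells
Generation 1: 7 live cells
*......
.......
.......
.......
.....*.
**....*
.*...*.
Generation 2: 7 live cells
(generation 2 grid is the final answer)

Answer: .......
.......
.......
.......
*.....*
**...**
.*.....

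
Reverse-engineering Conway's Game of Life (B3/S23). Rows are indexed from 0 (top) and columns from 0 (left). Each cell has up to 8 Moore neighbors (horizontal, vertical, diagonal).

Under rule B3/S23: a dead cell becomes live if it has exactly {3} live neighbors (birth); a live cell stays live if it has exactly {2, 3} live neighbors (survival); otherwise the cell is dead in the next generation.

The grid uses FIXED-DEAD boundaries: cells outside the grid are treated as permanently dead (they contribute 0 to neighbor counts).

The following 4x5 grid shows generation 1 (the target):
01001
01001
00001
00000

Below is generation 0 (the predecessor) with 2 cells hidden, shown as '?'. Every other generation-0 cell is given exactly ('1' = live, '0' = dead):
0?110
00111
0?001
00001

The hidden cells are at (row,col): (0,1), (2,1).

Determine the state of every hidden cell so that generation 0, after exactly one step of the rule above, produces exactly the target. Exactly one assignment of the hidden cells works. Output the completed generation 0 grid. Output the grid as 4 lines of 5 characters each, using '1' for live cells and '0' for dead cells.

Hidden generation-0 cells (in order): (0,1), (2,1).
A hidden cell only influences target cells in its own 3x3 neighborhood. Try each of the 2^2 = 4 assignments, step the completed generation 0 forward once under B3/S23, and compare with the target:
  (0,1)=0 (2,1)=0 -> step gives (0,1)='0' but target has '1' -> reject
  (0,1)=0 (2,1)=1 -> step gives (0,1)='0' but target has '1' -> reject
  (0,1)=1 (2,1)=0 -> step reproduces the target at every cell -> ACCEPT
  (0,1)=1 (2,1)=1 -> step gives (1,1)='0' but target has '1' -> reject
Unique solution: (0,1)=live, (2,1)=dead.
Check: live-neighbor counts of every cell in the completed generation 0:
12443
13453
01253
00021
Applying B3/S23 to generation 0 with these counts gives:
01001
01001
00001
00000
which matches the target exactly.

Answer: 01110
00111
00001
00001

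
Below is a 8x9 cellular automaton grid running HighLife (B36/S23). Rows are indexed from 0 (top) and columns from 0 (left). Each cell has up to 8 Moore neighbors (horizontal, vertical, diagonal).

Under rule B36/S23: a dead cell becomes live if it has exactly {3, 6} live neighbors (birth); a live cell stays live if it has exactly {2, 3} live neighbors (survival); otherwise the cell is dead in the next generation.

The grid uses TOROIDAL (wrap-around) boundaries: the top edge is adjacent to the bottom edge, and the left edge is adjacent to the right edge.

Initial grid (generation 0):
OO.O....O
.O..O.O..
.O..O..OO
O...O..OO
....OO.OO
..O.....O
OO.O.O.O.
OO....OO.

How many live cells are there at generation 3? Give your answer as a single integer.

Simulating step by step:
Generation 0 (given above): 30 live cells
Generation 1: 27 live cells
.....OO.O
OO.OOO...
.O.OO.O..
...OO....
...OOOO..
.OOO.O...
.......O.
....O.OOO
Generation 2: 21 live cells
...O....O
OO.O...O.
OO.......
.....OO..
......O..
..OO.O...
..OOOO.OO
........O
Generation 3: 24 live cells
..O....OO
.O.......
OOO...O.O
.....OO..
....O.O..
..O..O.O.
..O..OOOO
O.O.....O
Population at generation 3: 24

Answer: 24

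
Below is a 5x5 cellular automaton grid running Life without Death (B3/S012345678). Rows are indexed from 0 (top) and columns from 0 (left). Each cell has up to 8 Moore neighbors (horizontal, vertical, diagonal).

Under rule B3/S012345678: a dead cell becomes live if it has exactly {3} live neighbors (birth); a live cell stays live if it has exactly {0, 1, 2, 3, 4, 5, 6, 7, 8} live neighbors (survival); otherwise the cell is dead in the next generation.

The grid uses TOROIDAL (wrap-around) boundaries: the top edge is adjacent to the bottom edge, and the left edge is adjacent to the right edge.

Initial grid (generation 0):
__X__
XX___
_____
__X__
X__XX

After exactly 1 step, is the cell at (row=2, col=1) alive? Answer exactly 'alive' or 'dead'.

Simulating step by step:
Generation 0 (given above): 7 live cells
Generation 1: 13 live cells
__XX_
XX___
_X___
__XXX
XXXXX

Cell (2,1) at generation 1: 1 -> alive

Answer: alive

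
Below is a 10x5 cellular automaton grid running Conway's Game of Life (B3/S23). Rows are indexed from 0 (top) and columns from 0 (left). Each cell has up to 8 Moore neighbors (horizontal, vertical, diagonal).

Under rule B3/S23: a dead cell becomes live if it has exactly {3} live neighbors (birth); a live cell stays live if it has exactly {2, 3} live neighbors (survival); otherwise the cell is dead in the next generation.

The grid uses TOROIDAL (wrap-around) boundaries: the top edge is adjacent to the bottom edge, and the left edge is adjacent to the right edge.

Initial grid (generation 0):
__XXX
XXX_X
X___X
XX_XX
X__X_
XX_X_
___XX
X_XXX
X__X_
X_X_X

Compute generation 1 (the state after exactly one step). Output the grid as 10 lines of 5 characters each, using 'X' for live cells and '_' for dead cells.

Answer: _____
__X__
_____
_XXX_
___X_
XX_X_
_____
XXX__
_____
X_X__

Derivation:
Simulating step by step:
Generation 0 (given above): 29 live cells
Generation 1: 13 live cells
(generation 1 grid is the final answer)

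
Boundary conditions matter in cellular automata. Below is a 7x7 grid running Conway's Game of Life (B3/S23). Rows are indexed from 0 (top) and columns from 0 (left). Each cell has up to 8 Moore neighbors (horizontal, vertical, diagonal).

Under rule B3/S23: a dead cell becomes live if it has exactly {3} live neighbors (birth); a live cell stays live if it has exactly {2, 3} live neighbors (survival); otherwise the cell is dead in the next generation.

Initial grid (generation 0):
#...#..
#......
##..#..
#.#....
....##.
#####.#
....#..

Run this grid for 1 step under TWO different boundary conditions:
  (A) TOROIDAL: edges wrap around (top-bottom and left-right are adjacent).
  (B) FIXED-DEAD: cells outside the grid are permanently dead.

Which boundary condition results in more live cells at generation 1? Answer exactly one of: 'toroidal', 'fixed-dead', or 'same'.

Answer: toroidal

Derivation:
Under TOROIDAL boundary, generation 1:
.......
#.....#
#.....#
#..####
....##.
###...#
..#.#.#
Population = 18

Under FIXED-DEAD boundary, generation 1:
.......
#......
#......
#..###.
#...##.
.##....
.##.##.
Population = 15

Comparison: toroidal=18, fixed-dead=15 -> toroidal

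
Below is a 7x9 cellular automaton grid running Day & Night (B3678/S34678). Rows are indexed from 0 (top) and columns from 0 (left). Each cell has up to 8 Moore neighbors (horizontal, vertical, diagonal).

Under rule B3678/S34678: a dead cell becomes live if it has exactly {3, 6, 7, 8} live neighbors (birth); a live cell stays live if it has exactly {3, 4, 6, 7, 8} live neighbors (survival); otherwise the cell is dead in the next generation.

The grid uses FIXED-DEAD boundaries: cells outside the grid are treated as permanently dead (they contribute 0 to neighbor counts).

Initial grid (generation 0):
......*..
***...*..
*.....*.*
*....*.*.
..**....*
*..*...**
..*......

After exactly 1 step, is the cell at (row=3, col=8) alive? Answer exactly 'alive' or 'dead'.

Answer: alive

Derivation:
Simulating step by step:
Generation 0 (given above): 19 live cells
Generation 1: 16 live cells
.*.......
.*...*...
*....**..
.*....***
.*..*.*.*
.*.*.....
.........

Cell (3,8) at generation 1: 1 -> alive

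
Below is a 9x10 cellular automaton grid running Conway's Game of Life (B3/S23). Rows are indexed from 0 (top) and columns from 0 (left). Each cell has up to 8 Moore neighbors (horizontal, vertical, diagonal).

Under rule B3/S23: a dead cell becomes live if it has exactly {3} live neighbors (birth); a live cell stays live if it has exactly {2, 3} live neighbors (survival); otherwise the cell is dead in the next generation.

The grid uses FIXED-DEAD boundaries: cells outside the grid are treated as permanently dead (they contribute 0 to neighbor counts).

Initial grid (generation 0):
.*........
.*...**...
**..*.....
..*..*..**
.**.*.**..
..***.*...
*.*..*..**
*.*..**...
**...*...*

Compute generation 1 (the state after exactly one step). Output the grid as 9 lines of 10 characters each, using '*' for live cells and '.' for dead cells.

Simulating step by step:
Generation 0 (given above): 33 live cells
Generation 1: 36 live cells
(generation 1 grid is the final answer)

Answer: ..........
.**..*....
***.*.*...
*.*.*****.
.*..*.***.
....*.*.*.
..*....*..
*.*.***.**
**...**...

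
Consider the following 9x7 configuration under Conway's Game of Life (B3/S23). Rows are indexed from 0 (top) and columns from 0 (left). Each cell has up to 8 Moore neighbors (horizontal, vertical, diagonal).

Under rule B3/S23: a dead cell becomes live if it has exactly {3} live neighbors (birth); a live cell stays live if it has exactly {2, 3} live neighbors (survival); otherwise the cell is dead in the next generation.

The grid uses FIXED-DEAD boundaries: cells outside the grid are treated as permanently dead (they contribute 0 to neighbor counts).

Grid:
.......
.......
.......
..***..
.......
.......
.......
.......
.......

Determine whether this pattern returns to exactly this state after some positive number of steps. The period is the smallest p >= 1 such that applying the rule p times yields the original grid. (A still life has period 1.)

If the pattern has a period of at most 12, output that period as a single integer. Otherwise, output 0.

Answer: 2

Derivation:
Simulating and comparing each generation to the original:
Gen 0 (original, given above): 3 live cells
Gen 1: 3 live cells, differs from original
Gen 2: 3 live cells, MATCHES original -> period = 2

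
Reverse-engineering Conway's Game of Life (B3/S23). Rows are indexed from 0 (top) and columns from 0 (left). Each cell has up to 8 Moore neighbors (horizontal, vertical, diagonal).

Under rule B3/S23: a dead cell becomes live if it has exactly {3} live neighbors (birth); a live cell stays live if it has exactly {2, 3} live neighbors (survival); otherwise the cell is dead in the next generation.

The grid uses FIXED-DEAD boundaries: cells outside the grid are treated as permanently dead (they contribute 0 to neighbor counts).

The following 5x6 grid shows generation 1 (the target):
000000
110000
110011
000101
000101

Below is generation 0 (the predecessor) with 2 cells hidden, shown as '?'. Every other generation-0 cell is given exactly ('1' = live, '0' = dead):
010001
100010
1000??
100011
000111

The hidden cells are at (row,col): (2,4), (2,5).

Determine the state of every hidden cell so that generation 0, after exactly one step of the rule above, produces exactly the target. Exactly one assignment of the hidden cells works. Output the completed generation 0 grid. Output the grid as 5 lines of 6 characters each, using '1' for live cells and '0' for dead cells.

Hidden generation-0 cells (in order): (2,4), (2,5).
A hidden cell only influences target cells in its own 3x3 neighborhood. Try each of the 2^2 = 4 assignments, step the completed generation 0 forward once under B3/S23, and compare with the target:
  (2,4)=0 (2,5)=0 -> step reproduces the target at every cell -> ACCEPT
  (2,4)=0 (2,5)=1 -> step gives (1,4)='1' but target has '0' -> reject
  (2,4)=1 (2,5)=0 -> step gives (1,4)='1' but target has '0' -> reject
  (2,4)=1 (2,5)=1 -> step gives (1,4)='1' but target has '0' -> reject
Unique solution: (2,4)=dead, (2,5)=dead.
Check: live-neighbor counts of every cell in the completed generation 0:
211121
231112
230233
121343
111243
Applying B3/S23 to generation 0 with these counts gives:
000000
110000
110011
000101
000101
which matches the target exactly.

Answer: 010001
100010
100000
100011
000111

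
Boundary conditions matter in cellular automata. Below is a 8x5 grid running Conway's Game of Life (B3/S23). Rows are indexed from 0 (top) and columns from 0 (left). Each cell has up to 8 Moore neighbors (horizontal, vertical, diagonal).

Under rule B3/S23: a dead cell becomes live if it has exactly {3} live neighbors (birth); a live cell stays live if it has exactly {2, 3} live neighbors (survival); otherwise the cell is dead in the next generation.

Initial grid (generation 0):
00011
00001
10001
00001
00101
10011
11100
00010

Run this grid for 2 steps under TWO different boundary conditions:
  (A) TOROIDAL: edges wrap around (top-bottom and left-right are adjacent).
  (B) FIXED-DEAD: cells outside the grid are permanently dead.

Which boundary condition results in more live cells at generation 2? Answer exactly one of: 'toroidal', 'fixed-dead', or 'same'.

Answer: toroidal

Derivation:
Under TOROIDAL boundary, generation 2:
10111
10000
10011
10011
00000
01000
10101
00010
Population = 16

Under FIXED-DEAD boundary, generation 2:
00011
00000
00011
00001
00011
10001
10100
10110
Population = 14

Comparison: toroidal=16, fixed-dead=14 -> toroidal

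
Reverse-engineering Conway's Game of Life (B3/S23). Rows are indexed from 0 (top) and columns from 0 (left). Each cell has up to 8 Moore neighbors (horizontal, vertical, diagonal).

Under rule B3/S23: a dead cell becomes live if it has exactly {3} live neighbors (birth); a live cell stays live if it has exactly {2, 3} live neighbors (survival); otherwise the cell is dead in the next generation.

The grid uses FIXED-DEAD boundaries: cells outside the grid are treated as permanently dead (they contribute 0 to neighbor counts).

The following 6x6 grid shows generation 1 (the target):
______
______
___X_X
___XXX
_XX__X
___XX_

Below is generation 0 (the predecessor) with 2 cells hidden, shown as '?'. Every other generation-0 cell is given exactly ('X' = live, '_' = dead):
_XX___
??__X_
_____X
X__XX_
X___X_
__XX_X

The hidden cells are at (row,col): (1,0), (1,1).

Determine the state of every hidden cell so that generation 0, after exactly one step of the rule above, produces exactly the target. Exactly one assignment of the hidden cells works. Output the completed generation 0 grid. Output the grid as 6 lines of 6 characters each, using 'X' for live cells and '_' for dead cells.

Answer: _XX___
____X_
_____X
X__XX_
X___X_
__XX_X

Derivation:
Hidden generation-0 cells (in order): (1,0), (1,1).
A hidden cell only influences target cells in its own 3x3 neighborhood. Try each of the 2^2 = 4 assignments, step the completed generation 0 forward once under B3/S23, and compare with the target:
  (1,0)=_ (1,1)=_ -> step reproduces the target at every cell -> ACCEPT
  (1,0)=_ (1,1)=X -> step gives (0,1)='X' but target has '_' -> reject
  (1,0)=X (1,1)=_ -> step gives (0,1)='X' but target has '_' -> reject
  (1,0)=X (1,1)=X -> step gives (0,0)='X' but target has '_' -> reject
Unique solution: (1,0)=dead, (1,1)=dead.
Check: live-neighbor counts of every cell in the completed generation 0:
111211
122212
111342
121233
133543
121231
Applying B3/S23 to generation 0 with these counts gives:
______
______
___X_X
___XXX
_XX__X
___XX_
which matches the target exactly.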